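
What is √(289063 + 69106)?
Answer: √358169 ≈ 598.47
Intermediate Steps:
√(289063 + 69106) = √358169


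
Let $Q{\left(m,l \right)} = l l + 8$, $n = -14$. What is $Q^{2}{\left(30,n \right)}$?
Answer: $41616$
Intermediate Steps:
$Q{\left(m,l \right)} = 8 + l^{2}$ ($Q{\left(m,l \right)} = l^{2} + 8 = 8 + l^{2}$)
$Q^{2}{\left(30,n \right)} = \left(8 + \left(-14\right)^{2}\right)^{2} = \left(8 + 196\right)^{2} = 204^{2} = 41616$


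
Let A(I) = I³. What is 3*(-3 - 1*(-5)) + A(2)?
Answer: 14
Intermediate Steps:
3*(-3 - 1*(-5)) + A(2) = 3*(-3 - 1*(-5)) + 2³ = 3*(-3 + 5) + 8 = 3*2 + 8 = 6 + 8 = 14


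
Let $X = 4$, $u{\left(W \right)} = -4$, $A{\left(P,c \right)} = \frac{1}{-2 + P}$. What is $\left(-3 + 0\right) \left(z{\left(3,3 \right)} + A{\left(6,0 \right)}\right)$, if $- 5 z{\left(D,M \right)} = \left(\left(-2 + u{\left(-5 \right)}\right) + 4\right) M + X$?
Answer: $- \frac{39}{20} \approx -1.95$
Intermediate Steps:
$z{\left(D,M \right)} = - \frac{4}{5} + \frac{2 M}{5}$ ($z{\left(D,M \right)} = - \frac{\left(\left(-2 - 4\right) + 4\right) M + 4}{5} = - \frac{\left(-6 + 4\right) M + 4}{5} = - \frac{- 2 M + 4}{5} = - \frac{4 - 2 M}{5} = - \frac{4}{5} + \frac{2 M}{5}$)
$\left(-3 + 0\right) \left(z{\left(3,3 \right)} + A{\left(6,0 \right)}\right) = \left(-3 + 0\right) \left(\left(- \frac{4}{5} + \frac{2}{5} \cdot 3\right) + \frac{1}{-2 + 6}\right) = - 3 \left(\left(- \frac{4}{5} + \frac{6}{5}\right) + \frac{1}{4}\right) = - 3 \left(\frac{2}{5} + \frac{1}{4}\right) = \left(-3\right) \frac{13}{20} = - \frac{39}{20}$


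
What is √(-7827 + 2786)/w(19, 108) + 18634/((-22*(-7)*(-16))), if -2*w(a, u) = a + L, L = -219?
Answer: -121/16 + 71*I/100 ≈ -7.5625 + 0.71*I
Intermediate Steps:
w(a, u) = 219/2 - a/2 (w(a, u) = -(a - 219)/2 = -(-219 + a)/2 = 219/2 - a/2)
√(-7827 + 2786)/w(19, 108) + 18634/((-22*(-7)*(-16))) = √(-7827 + 2786)/(219/2 - ½*19) + 18634/((-22*(-7)*(-16))) = √(-5041)/(219/2 - 19/2) + 18634/((154*(-16))) = (71*I)/100 + 18634/(-2464) = (71*I)*(1/100) + 18634*(-1/2464) = 71*I/100 - 121/16 = -121/16 + 71*I/100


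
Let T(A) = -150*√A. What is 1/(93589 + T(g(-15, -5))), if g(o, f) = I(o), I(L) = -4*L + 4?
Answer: 1/92389 ≈ 1.0824e-5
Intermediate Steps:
I(L) = 4 - 4*L
g(o, f) = 4 - 4*o
1/(93589 + T(g(-15, -5))) = 1/(93589 - 150*√(4 - 4*(-15))) = 1/(93589 - 150*√(4 + 60)) = 1/(93589 - 150*√64) = 1/(93589 - 150*8) = 1/(93589 - 1200) = 1/92389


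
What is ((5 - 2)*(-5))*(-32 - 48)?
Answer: 1200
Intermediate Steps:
((5 - 2)*(-5))*(-32 - 48) = (3*(-5))*(-80) = -15*(-80) = 1200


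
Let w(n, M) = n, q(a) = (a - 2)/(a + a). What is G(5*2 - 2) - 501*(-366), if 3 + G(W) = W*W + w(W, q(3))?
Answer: 183435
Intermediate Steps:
q(a) = (-2 + a)/(2*a) (q(a) = (-2 + a)/((2*a)) = (-2 + a)*(1/(2*a)) = (-2 + a)/(2*a))
G(W) = -3 + W + W² (G(W) = -3 + (W*W + W) = -3 + (W² + W) = -3 + (W + W²) = -3 + W + W²)
G(5*2 - 2) - 501*(-366) = (-3 + (5*2 - 2) + (5*2 - 2)²) - 501*(-366) = (-3 + (10 - 2) + (10 - 2)²) + 183366 = (-3 + 8 + 8²) + 183366 = (-3 + 8 + 64) + 183366 = 69 + 183366 = 183435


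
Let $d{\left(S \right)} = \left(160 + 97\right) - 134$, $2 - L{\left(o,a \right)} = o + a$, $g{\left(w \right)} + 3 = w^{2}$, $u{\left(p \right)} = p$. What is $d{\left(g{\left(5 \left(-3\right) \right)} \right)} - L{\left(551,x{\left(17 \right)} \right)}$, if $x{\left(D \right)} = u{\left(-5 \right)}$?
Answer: $667$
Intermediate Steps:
$g{\left(w \right)} = -3 + w^{2}$
$x{\left(D \right)} = -5$
$L{\left(o,a \right)} = 2 - a - o$ ($L{\left(o,a \right)} = 2 - \left(o + a\right) = 2 - \left(a + o\right) = 2 - a - o$)
$d{\left(S \right)} = 123$ ($d{\left(S \right)} = 257 - 134 = 123$)
$d{\left(g{\left(5 \left(-3\right) \right)} \right)} - L{\left(551,x{\left(17 \right)} \right)} = 123 - \left(2 - -5 - 551\right) = 123 - \left(2 + 5 - 551\right) = 123 - -544 = 123 + 544 = 667$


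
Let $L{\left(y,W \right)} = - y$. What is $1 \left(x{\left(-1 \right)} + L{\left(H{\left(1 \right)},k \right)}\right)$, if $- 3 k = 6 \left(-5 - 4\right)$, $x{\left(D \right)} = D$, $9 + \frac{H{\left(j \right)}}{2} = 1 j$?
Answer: $15$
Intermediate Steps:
$H{\left(j \right)} = -18 + 2 j$ ($H{\left(j \right)} = -18 + 2 \cdot 1 j = -18 + 2 j$)
$k = 18$ ($k = - \frac{6 \left(-5 - 4\right)}{3} = - \frac{6 \left(-9\right)}{3} = \left(- \frac{1}{3}\right) \left(-54\right) = 18$)
$1 \left(x{\left(-1 \right)} + L{\left(H{\left(1 \right)},k \right)}\right) = 1 \left(-1 - \left(-18 + 2 \cdot 1\right)\right) = 1 \left(-1 - \left(-18 + 2\right)\right) = 1 \left(-1 - -16\right) = 1 \left(-1 + 16\right) = 1 \cdot 15 = 15$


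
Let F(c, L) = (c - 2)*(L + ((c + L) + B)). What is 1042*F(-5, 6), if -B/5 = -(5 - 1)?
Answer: -196938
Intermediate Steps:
B = 20 (B = -(-5)*(5 - 1) = -(-5)*4 = -5*(-4) = 20)
F(c, L) = (-2 + c)*(20 + c + 2*L) (F(c, L) = (c - 2)*(L + ((c + L) + 20)) = (-2 + c)*(L + ((L + c) + 20)) = (-2 + c)*(L + (20 + L + c)) = (-2 + c)*(20 + c + 2*L))
1042*F(-5, 6) = 1042*(-40 + (-5)² - 4*6 + 18*(-5) + 2*6*(-5)) = 1042*(-40 + 25 - 24 - 90 - 60) = 1042*(-189) = -196938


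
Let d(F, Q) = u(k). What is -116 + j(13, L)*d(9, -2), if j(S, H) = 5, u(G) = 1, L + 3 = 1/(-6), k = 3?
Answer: -111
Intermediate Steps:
L = -19/6 (L = -3 + 1/(-6) = -3 - 1/6 = -19/6 ≈ -3.1667)
d(F, Q) = 1
-116 + j(13, L)*d(9, -2) = -116 + 5*1 = -116 + 5 = -111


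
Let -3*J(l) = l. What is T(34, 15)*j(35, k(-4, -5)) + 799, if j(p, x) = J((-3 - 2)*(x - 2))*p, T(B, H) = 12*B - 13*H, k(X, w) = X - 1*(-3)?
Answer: -36476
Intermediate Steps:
k(X, w) = 3 + X (k(X, w) = X + 3 = 3 + X)
J(l) = -l/3
T(B, H) = -13*H + 12*B
j(p, x) = p*(-10/3 + 5*x/3) (j(p, x) = (-(-3 - 2)*(x - 2)/3)*p = (-(-5)*(-2 + x)/3)*p = (-(10 - 5*x)/3)*p = (-10/3 + 5*x/3)*p = p*(-10/3 + 5*x/3))
T(34, 15)*j(35, k(-4, -5)) + 799 = (-13*15 + 12*34)*((5/3)*35*(-2 + (3 - 4))) + 799 = (-195 + 408)*((5/3)*35*(-2 - 1)) + 799 = 213*((5/3)*35*(-3)) + 799 = 213*(-175) + 799 = -37275 + 799 = -36476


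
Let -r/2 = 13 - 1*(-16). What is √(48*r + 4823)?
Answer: √2039 ≈ 45.155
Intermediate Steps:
r = -58 (r = -2*(13 - 1*(-16)) = -2*(13 + 16) = -2*29 = -58)
√(48*r + 4823) = √(48*(-58) + 4823) = √(-2784 + 4823) = √2039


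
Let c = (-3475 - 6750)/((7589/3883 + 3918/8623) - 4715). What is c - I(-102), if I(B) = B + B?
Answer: 32531974689901/157792205394 ≈ 206.17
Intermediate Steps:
I(B) = 2*B
c = 342364789525/157792205394 (c = -10225/((7589*(1/3883) + 3918*(1/8623)) - 4715) = -10225/((7589/3883 + 3918/8623) - 4715) = -10225/(80653541/33483109 - 4715) = -10225/(-157792205394/33483109) = -10225*(-33483109/157792205394) = 342364789525/157792205394 ≈ 2.1697)
c - I(-102) = 342364789525/157792205394 - 2*(-102) = 342364789525/157792205394 - 1*(-204) = 342364789525/157792205394 + 204 = 32531974689901/157792205394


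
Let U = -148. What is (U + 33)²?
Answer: 13225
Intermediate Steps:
(U + 33)² = (-148 + 33)² = (-115)² = 13225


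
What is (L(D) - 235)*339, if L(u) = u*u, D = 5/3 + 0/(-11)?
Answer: -236170/3 ≈ -78723.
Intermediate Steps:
D = 5/3 (D = 5*(⅓) + 0*(-1/11) = 5/3 + 0 = 5/3 ≈ 1.6667)
L(u) = u²
(L(D) - 235)*339 = ((5/3)² - 235)*339 = (25/9 - 235)*339 = -2090/9*339 = -236170/3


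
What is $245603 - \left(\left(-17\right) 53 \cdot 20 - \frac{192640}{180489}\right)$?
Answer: $\frac{47581244287}{180489} \approx 2.6362 \cdot 10^{5}$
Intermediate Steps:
$245603 - \left(\left(-17\right) 53 \cdot 20 - \frac{192640}{180489}\right) = 245603 - \left(\left(-901\right) 20 - 192640 \cdot \frac{1}{180489}\right) = 245603 - \left(-18020 - \frac{192640}{180489}\right) = 245603 - - \frac{3252604420}{180489} = 245603 + \frac{3252604420}{180489} = \frac{47581244287}{180489}$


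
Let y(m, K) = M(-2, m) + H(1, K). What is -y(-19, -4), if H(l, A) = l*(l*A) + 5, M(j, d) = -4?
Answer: 3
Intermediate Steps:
H(l, A) = 5 + A*l² (H(l, A) = l*(A*l) + 5 = A*l² + 5 = 5 + A*l²)
y(m, K) = 1 + K (y(m, K) = -4 + (5 + K*1²) = -4 + (5 + K*1) = -4 + (5 + K) = 1 + K)
-y(-19, -4) = -(1 - 4) = -1*(-3) = 3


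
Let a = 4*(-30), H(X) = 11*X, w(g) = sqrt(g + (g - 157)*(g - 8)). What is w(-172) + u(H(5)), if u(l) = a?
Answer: -120 + 22*sqrt(122) ≈ 123.00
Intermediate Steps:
w(g) = sqrt(g + (-157 + g)*(-8 + g))
a = -120
u(l) = -120
w(-172) + u(H(5)) = sqrt(1256 + (-172)**2 - 164*(-172)) - 120 = sqrt(1256 + 29584 + 28208) - 120 = sqrt(59048) - 120 = 22*sqrt(122) - 120 = -120 + 22*sqrt(122)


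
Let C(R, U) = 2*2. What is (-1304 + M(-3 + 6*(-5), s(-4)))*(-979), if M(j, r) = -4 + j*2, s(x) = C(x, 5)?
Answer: 1345146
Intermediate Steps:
C(R, U) = 4
s(x) = 4
M(j, r) = -4 + 2*j
(-1304 + M(-3 + 6*(-5), s(-4)))*(-979) = (-1304 + (-4 + 2*(-3 + 6*(-5))))*(-979) = (-1304 + (-4 + 2*(-3 - 30)))*(-979) = (-1304 + (-4 + 2*(-33)))*(-979) = (-1304 + (-4 - 66))*(-979) = (-1304 - 70)*(-979) = -1374*(-979) = 1345146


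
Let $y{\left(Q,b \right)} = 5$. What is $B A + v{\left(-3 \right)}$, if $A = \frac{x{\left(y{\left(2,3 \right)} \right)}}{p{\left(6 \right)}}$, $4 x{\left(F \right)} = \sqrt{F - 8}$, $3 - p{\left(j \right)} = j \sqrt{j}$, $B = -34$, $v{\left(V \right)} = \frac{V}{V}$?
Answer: $1 + \frac{17 i \sqrt{2}}{23} + \frac{17 i \sqrt{3}}{138} \approx 1.0 + 1.2587 i$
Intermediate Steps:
$v{\left(V \right)} = 1$
$p{\left(j \right)} = 3 - j^{\frac{3}{2}}$ ($p{\left(j \right)} = 3 - j \sqrt{j} = 3 - j^{\frac{3}{2}}$)
$x{\left(F \right)} = \frac{\sqrt{-8 + F}}{4}$ ($x{\left(F \right)} = \frac{\sqrt{F - 8}}{4} = \frac{\sqrt{-8 + F}}{4}$)
$A = \frac{i \sqrt{3}}{4 \left(3 - 6 \sqrt{6}\right)}$ ($A = \frac{\frac{1}{4} \sqrt{-8 + 5}}{3 - 6^{\frac{3}{2}}} = \frac{\frac{1}{4} \sqrt{-3}}{3 - 6 \sqrt{6}} = \frac{\frac{1}{4} i \sqrt{3}}{3 - 6 \sqrt{6}} = \frac{i \sqrt{3}}{4 \left(3 - 6 \sqrt{6}\right)} \approx - 0.037019 i$)
$B A + v{\left(-3 \right)} = - 34 \left(- \frac{i \sqrt{2}}{46} - \frac{i \sqrt{3}}{276}\right) + 1 = \left(\frac{17 i \sqrt{2}}{23} + \frac{17 i \sqrt{3}}{138}\right) + 1 = 1 + \frac{17 i \sqrt{2}}{23} + \frac{17 i \sqrt{3}}{138}$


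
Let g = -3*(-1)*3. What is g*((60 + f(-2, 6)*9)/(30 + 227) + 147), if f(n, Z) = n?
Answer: 340389/257 ≈ 1324.5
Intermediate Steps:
g = 9 (g = 3*3 = 9)
g*((60 + f(-2, 6)*9)/(30 + 227) + 147) = 9*((60 - 2*9)/(30 + 227) + 147) = 9*((60 - 18)/257 + 147) = 9*(42*(1/257) + 147) = 9*(42/257 + 147) = 9*(37821/257) = 340389/257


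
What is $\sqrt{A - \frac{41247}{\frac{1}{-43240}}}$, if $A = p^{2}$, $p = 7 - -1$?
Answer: $2 \sqrt{445880086} \approx 42232.0$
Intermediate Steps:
$p = 8$ ($p = 7 + 1 = 8$)
$A = 64$ ($A = 8^{2} = 64$)
$\sqrt{A - \frac{41247}{\frac{1}{-43240}}} = \sqrt{64 - \frac{41247}{\frac{1}{-43240}}} = \sqrt{64 - \frac{41247}{- \frac{1}{43240}}} = \sqrt{64 - -1783520280} = \sqrt{64 + 1783520280} = \sqrt{1783520344} = 2 \sqrt{445880086}$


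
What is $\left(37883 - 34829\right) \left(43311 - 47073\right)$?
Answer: $-11489148$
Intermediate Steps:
$\left(37883 - 34829\right) \left(43311 - 47073\right) = 3054 \left(-3762\right) = -11489148$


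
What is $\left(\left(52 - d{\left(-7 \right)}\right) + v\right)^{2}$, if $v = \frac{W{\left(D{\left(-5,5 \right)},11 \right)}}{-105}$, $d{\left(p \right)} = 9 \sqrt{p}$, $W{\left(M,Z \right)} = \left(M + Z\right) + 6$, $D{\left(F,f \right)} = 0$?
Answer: $\frac{23375074}{11025} - \frac{32658 i \sqrt{7}}{35} \approx 2120.2 - 2468.7 i$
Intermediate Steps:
$W{\left(M,Z \right)} = 6 + M + Z$
$v = - \frac{17}{105}$ ($v = \frac{6 + 0 + 11}{-105} = 17 \left(- \frac{1}{105}\right) = - \frac{17}{105} \approx -0.1619$)
$\left(\left(52 - d{\left(-7 \right)}\right) + v\right)^{2} = \left(\left(52 - 9 \sqrt{-7}\right) - \frac{17}{105}\right)^{2} = \left(\left(52 - 9 i \sqrt{7}\right) - \frac{17}{105}\right)^{2} = \left(\frac{5443}{105} - 9 i \sqrt{7}\right)^{2}$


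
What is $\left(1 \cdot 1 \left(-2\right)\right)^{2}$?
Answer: $4$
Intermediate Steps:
$\left(1 \cdot 1 \left(-2\right)\right)^{2} = \left(1 \left(-2\right)\right)^{2} = \left(-2\right)^{2} = 4$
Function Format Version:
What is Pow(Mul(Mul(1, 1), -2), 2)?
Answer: 4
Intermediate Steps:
Pow(Mul(Mul(1, 1), -2), 2) = Pow(Mul(1, -2), 2) = Pow(-2, 2) = 4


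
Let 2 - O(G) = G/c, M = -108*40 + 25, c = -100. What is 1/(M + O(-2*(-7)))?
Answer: -50/214643 ≈ -0.00023294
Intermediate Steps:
M = -4295 (M = -4320 + 25 = -4295)
O(G) = 2 + G/100 (O(G) = 2 - G/(-100) = 2 - G*(-1)/100 = 2 - (-1)*G/100 = 2 + G/100)
1/(M + O(-2*(-7))) = 1/(-4295 + (2 + (-2*(-7))/100)) = 1/(-4295 + (2 + (1/100)*14)) = 1/(-4295 + (2 + 7/50)) = 1/(-4295 + 107/50) = 1/(-214643/50) = -50/214643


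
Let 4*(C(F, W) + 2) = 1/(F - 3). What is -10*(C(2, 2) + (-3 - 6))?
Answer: 225/2 ≈ 112.50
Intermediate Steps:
C(F, W) = -2 + 1/(4*(-3 + F)) (C(F, W) = -2 + 1/(4*(F - 3)) = -2 + 1/(4*(-3 + F)))
-10*(C(2, 2) + (-3 - 6)) = -10*((25 - 8*2)/(4*(-3 + 2)) + (-3 - 6)) = -10*((¼)*(25 - 16)/(-1) - 9) = -10*((¼)*(-1)*9 - 9) = -10*(-9/4 - 9) = -10*(-45/4) = 225/2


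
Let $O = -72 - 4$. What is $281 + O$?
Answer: $205$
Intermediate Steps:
$O = -76$ ($O = -72 + \left(-58 + 54\right) = -72 - 4 = -76$)
$281 + O = 281 - 76 = 205$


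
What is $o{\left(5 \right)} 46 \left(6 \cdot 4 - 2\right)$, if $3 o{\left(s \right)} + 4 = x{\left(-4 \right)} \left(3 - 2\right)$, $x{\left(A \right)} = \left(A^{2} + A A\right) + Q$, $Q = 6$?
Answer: $\frac{34408}{3} \approx 11469.0$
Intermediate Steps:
$x{\left(A \right)} = 6 + 2 A^{2}$ ($x{\left(A \right)} = \left(A^{2} + A A\right) + 6 = \left(A^{2} + A^{2}\right) + 6 = 2 A^{2} + 6 = 6 + 2 A^{2}$)
$o{\left(s \right)} = \frac{34}{3}$ ($o{\left(s \right)} = - \frac{4}{3} + \frac{\left(6 + 2 \left(-4\right)^{2}\right) \left(3 - 2\right)}{3} = - \frac{4}{3} + \frac{\left(6 + 2 \cdot 16\right) 1}{3} = - \frac{4}{3} + \frac{\left(6 + 32\right) 1}{3} = - \frac{4}{3} + \frac{38 \cdot 1}{3} = - \frac{4}{3} + \frac{1}{3} \cdot 38 = - \frac{4}{3} + \frac{38}{3} = \frac{34}{3}$)
$o{\left(5 \right)} 46 \left(6 \cdot 4 - 2\right) = \frac{34}{3} \cdot 46 \left(6 \cdot 4 - 2\right) = \frac{1564 \left(24 - 2\right)}{3} = \frac{1564}{3} \cdot 22 = \frac{34408}{3}$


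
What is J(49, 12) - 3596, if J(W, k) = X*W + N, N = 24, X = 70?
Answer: -142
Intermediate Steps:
J(W, k) = 24 + 70*W (J(W, k) = 70*W + 24 = 24 + 70*W)
J(49, 12) - 3596 = (24 + 70*49) - 3596 = (24 + 3430) - 3596 = 3454 - 3596 = -142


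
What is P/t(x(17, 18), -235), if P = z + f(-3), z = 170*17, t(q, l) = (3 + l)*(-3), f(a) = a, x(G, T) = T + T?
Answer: 2887/696 ≈ 4.1480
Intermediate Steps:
x(G, T) = 2*T
t(q, l) = -9 - 3*l
z = 2890
P = 2887 (P = 2890 - 3 = 2887)
P/t(x(17, 18), -235) = 2887/(-9 - 3*(-235)) = 2887/(-9 + 705) = 2887/696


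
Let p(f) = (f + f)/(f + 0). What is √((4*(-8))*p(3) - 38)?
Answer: I*√102 ≈ 10.1*I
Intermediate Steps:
p(f) = 2 (p(f) = (2*f)/f = 2)
√((4*(-8))*p(3) - 38) = √((4*(-8))*2 - 38) = √(-32*2 - 38) = √(-64 - 38) = √(-102) = I*√102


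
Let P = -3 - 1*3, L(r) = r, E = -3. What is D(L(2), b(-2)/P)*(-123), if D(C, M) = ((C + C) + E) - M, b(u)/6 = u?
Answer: 123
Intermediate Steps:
b(u) = 6*u
P = -6 (P = -3 - 3 = -6)
D(C, M) = -3 - M + 2*C (D(C, M) = ((C + C) - 3) - M = (2*C - 3) - M = (-3 + 2*C) - M = -3 - M + 2*C)
D(L(2), b(-2)/P)*(-123) = (-3 - 6*(-2)/(-6) + 2*2)*(-123) = (-3 - (-12)*(-1)/6 + 4)*(-123) = (-3 - 1*2 + 4)*(-123) = (-3 - 2 + 4)*(-123) = -1*(-123) = 123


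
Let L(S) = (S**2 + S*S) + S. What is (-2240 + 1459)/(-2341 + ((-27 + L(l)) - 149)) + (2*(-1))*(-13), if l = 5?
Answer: 64793/2462 ≈ 26.317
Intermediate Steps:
L(S) = S + 2*S**2 (L(S) = (S**2 + S**2) + S = 2*S**2 + S = S + 2*S**2)
(-2240 + 1459)/(-2341 + ((-27 + L(l)) - 149)) + (2*(-1))*(-13) = (-2240 + 1459)/(-2341 + ((-27 + 5*(1 + 2*5)) - 149)) + (2*(-1))*(-13) = -781/(-2341 + ((-27 + 5*(1 + 10)) - 149)) - 2*(-13) = -781/(-2341 + ((-27 + 5*11) - 149)) + 26 = -781/(-2341 + ((-27 + 55) - 149)) + 26 = -781/(-2341 + (28 - 149)) + 26 = -781/(-2341 - 121) + 26 = -781/(-2462) + 26 = -781*(-1/2462) + 26 = 781/2462 + 26 = 64793/2462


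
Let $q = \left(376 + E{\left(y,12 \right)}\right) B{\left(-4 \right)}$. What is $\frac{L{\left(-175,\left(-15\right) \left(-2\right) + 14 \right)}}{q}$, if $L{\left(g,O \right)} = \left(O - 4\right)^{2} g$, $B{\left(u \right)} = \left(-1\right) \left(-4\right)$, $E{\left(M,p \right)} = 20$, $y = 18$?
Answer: $- \frac{17500}{99} \approx -176.77$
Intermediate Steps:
$B{\left(u \right)} = 4$
$L{\left(g,O \right)} = g \left(-4 + O\right)^{2}$ ($L{\left(g,O \right)} = \left(-4 + O\right)^{2} g = g \left(-4 + O\right)^{2}$)
$q = 1584$ ($q = \left(376 + 20\right) 4 = 396 \cdot 4 = 1584$)
$\frac{L{\left(-175,\left(-15\right) \left(-2\right) + 14 \right)}}{q} = \frac{\left(-175\right) \left(-4 + \left(\left(-15\right) \left(-2\right) + 14\right)\right)^{2}}{1584} = - 175 \left(-4 + \left(30 + 14\right)\right)^{2} \cdot \frac{1}{1584} = - 175 \left(-4 + 44\right)^{2} \cdot \frac{1}{1584} = - 175 \cdot 40^{2} \cdot \frac{1}{1584} = \left(-175\right) 1600 \cdot \frac{1}{1584} = \left(-280000\right) \frac{1}{1584} = - \frac{17500}{99}$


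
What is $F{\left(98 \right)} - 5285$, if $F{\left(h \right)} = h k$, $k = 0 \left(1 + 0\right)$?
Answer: $-5285$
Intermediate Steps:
$k = 0$ ($k = 0 \cdot 1 = 0$)
$F{\left(h \right)} = 0$ ($F{\left(h \right)} = h 0 = 0$)
$F{\left(98 \right)} - 5285 = 0 - 5285 = -5285$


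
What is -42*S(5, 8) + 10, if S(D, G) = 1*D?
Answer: -200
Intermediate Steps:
S(D, G) = D
-42*S(5, 8) + 10 = -42*5 + 10 = -210 + 10 = -200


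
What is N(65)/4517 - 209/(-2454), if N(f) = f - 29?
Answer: 1032397/11084718 ≈ 0.093137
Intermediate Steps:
N(f) = -29 + f
N(65)/4517 - 209/(-2454) = (-29 + 65)/4517 - 209/(-2454) = 36*(1/4517) - 209*(-1/2454) = 36/4517 + 209/2454 = 1032397/11084718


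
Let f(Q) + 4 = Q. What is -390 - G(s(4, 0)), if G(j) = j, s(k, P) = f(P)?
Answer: -386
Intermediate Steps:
f(Q) = -4 + Q
s(k, P) = -4 + P
-390 - G(s(4, 0)) = -390 - (-4 + 0) = -390 - 1*(-4) = -390 + 4 = -386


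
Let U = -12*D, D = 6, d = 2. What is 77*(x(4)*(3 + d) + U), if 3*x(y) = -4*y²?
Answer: -41272/3 ≈ -13757.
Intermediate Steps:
x(y) = -4*y²/3 (x(y) = (-4*y²)/3 = -4*y²/3)
U = -72 (U = -12*6 = -72)
77*(x(4)*(3 + d) + U) = 77*((-4/3*4²)*(3 + 2) - 72) = 77*(-4/3*16*5 - 72) = 77*(-64/3*5 - 72) = 77*(-320/3 - 72) = 77*(-536/3) = -41272/3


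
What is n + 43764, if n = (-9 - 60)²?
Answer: 48525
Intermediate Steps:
n = 4761 (n = (-69)² = 4761)
n + 43764 = 4761 + 43764 = 48525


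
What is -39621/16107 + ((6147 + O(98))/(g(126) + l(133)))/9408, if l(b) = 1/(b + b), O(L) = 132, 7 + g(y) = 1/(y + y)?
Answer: -7349026049/2875980016 ≈ -2.5553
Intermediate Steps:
g(y) = -7 + 1/(2*y) (g(y) = -7 + 1/(y + y) = -7 + 1/(2*y))
l(b) = 1/(2*b)
-39621/16107 + ((6147 + O(98))/(g(126) + l(133)))/9408 = -39621/16107 + ((6147 + 132)/((-7 + (½)/126) + (½)/133))/9408 = -39621*1/16107 + (6279/((-7 + (½)*(1/126)) + (½)*(1/133)))*(1/9408) = -13207/5369 + (6279/((-7 + 1/252) + 1/266))*(1/9408) = -13207/5369 + (6279/(-1763/252 + 1/266))*(1/9408) = -13207/5369 + (6279/(-33479/4788))*(1/9408) = -13207/5369 + (6279*(-4788/33479))*(1/9408) = -13207/5369 - 30063852/33479*1/9408 = -13207/5369 - 51129/535664 = -7349026049/2875980016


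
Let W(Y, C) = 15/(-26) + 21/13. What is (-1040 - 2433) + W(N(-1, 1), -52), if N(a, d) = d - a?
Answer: -90271/26 ≈ -3472.0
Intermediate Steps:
W(Y, C) = 27/26 (W(Y, C) = 15*(-1/26) + 21*(1/13) = -15/26 + 21/13 = 27/26)
(-1040 - 2433) + W(N(-1, 1), -52) = (-1040 - 2433) + 27/26 = -3473 + 27/26 = -90271/26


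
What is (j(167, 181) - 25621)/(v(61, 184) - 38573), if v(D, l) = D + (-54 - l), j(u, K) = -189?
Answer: 2581/3875 ≈ 0.66606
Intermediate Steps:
v(D, l) = -54 + D - l
(j(167, 181) - 25621)/(v(61, 184) - 38573) = (-189 - 25621)/((-54 + 61 - 1*184) - 38573) = -25810/((-54 + 61 - 184) - 38573) = -25810/(-177 - 38573) = -25810/(-38750) = -25810*(-1/38750) = 2581/3875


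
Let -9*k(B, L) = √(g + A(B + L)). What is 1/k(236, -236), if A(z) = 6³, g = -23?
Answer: -9*√193/193 ≈ -0.64783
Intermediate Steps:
A(z) = 216
k(B, L) = -√193/9 (k(B, L) = -√(-23 + 216)/9 = -√193/9)
1/k(236, -236) = 1/(-√193/9) = -9*√193/193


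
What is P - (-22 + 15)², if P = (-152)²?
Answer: 23055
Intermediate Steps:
P = 23104
P - (-22 + 15)² = 23104 - (-22 + 15)² = 23104 - 1*(-7)² = 23104 - 1*49 = 23104 - 49 = 23055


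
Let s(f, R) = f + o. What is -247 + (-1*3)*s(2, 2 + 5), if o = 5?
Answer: -268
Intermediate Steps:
s(f, R) = 5 + f (s(f, R) = f + 5 = 5 + f)
-247 + (-1*3)*s(2, 2 + 5) = -247 + (-1*3)*(5 + 2) = -247 - 3*7 = -247 - 21 = -268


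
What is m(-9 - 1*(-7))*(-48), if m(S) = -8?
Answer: 384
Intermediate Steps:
m(-9 - 1*(-7))*(-48) = -8*(-48) = 384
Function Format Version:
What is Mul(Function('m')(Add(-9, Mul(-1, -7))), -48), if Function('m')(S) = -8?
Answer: 384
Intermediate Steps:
Mul(Function('m')(Add(-9, Mul(-1, -7))), -48) = Mul(-8, -48) = 384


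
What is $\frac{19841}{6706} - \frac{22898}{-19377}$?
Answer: $\frac{538013045}{129942162} \approx 4.1404$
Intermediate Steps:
$\frac{19841}{6706} - \frac{22898}{-19377} = 19841 \cdot \frac{1}{6706} - - \frac{22898}{19377} = \frac{19841}{6706} + \frac{22898}{19377} = \frac{538013045}{129942162}$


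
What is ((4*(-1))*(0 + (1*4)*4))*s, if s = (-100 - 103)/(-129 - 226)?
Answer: -12992/355 ≈ -36.597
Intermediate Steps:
s = 203/355 (s = -203/(-355) = -203*(-1/355) = 203/355 ≈ 0.57183)
((4*(-1))*(0 + (1*4)*4))*s = ((4*(-1))*(0 + (1*4)*4))*(203/355) = -4*(0 + 4*4)*(203/355) = -4*(0 + 16)*(203/355) = -4*16*(203/355) = -64*203/355 = -12992/355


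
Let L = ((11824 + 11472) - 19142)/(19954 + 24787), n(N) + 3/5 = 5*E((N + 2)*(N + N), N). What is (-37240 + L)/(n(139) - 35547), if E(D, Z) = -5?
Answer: 8330753430/7957768483 ≈ 1.0469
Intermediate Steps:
n(N) = -128/5 (n(N) = -⅗ + 5*(-5) = -⅗ - 25 = -128/5)
L = 4154/44741 (L = (23296 - 19142)/44741 = 4154*(1/44741) = 4154/44741 ≈ 0.092845)
(-37240 + L)/(n(139) - 35547) = (-37240 + 4154/44741)/(-128/5 - 35547) = -1666150686/(44741*(-177863/5)) = -1666150686/44741*(-5/177863) = 8330753430/7957768483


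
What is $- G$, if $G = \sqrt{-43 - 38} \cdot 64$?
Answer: $- 576 i \approx - 576.0 i$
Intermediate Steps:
$G = 576 i$ ($G = \sqrt{-81} \cdot 64 = 9 i 64 = 576 i \approx 576.0 i$)
$- G = - 576 i$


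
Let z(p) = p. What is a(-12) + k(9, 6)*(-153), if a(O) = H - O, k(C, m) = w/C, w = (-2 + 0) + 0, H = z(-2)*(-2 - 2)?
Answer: 54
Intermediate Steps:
H = 8 (H = -2*(-2 - 2) = -2*(-4) = 8)
w = -2 (w = -2 + 0 = -2)
k(C, m) = -2/C
a(O) = 8 - O
a(-12) + k(9, 6)*(-153) = (8 - 1*(-12)) - 2/9*(-153) = (8 + 12) - 2*1/9*(-153) = 20 - 2/9*(-153) = 20 + 34 = 54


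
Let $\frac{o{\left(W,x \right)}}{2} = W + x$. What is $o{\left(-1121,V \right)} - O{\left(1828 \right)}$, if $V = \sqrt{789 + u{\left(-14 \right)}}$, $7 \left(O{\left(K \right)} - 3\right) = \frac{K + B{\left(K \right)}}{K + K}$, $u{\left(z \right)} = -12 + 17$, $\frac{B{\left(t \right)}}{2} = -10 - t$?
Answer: $- \frac{1025932}{457} + 2 \sqrt{794} \approx -2188.6$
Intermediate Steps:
$B{\left(t \right)} = -20 - 2 t$ ($B{\left(t \right)} = 2 \left(-10 - t\right) = -20 - 2 t$)
$u{\left(z \right)} = 5$
$O{\left(K \right)} = 3 + \frac{-20 - K}{14 K}$ ($O{\left(K \right)} = 3 + \frac{\left(K - \left(20 + 2 K\right)\right) \frac{1}{K + K}}{7} = 3 + \frac{\left(-20 - K\right) \frac{1}{2 K}}{7} = 3 + \frac{\frac{1}{2} \frac{1}{K} \left(-20 - K\right)}{7} = 3 + \frac{-20 - K}{14 K}$)
$V = \sqrt{794}$ ($V = \sqrt{789 + 5} = \sqrt{794} \approx 28.178$)
$o{\left(W,x \right)} = 2 W + 2 x$ ($o{\left(W,x \right)} = 2 \left(W + x\right) = 2 W + 2 x$)
$o{\left(-1121,V \right)} - O{\left(1828 \right)} = \left(2 \left(-1121\right) + 2 \sqrt{794}\right) - \frac{-20 + 41 \cdot 1828}{14 \cdot 1828} = \left(-2242 + 2 \sqrt{794}\right) - \frac{1}{14} \cdot \frac{1}{1828} \left(-20 + 74948\right) = \left(-2242 + 2 \sqrt{794}\right) - \frac{1}{14} \cdot \frac{1}{1828} \cdot 74928 = \left(-2242 + 2 \sqrt{794}\right) - \frac{1338}{457} = - \frac{1025932}{457} + 2 \sqrt{794}$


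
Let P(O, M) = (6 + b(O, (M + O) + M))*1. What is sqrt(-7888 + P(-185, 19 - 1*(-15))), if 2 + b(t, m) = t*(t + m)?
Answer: sqrt(47986) ≈ 219.06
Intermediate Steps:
b(t, m) = -2 + t*(m + t) (b(t, m) = -2 + t*(t + m) = -2 + t*(m + t))
P(O, M) = 4 + O**2 + O*(O + 2*M) (P(O, M) = (6 + (-2 + O**2 + ((M + O) + M)*O))*1 = (6 + (-2 + O**2 + (O + 2*M)*O))*1 = (6 + (-2 + O**2 + O*(O + 2*M)))*1 = (4 + O**2 + O*(O + 2*M))*1 = 4 + O**2 + O*(O + 2*M))
sqrt(-7888 + P(-185, 19 - 1*(-15))) = sqrt(-7888 + (4 + 2*(-185)**2 + 2*(19 - 1*(-15))*(-185))) = sqrt(-7888 + (4 + 2*34225 + 2*(19 + 15)*(-185))) = sqrt(-7888 + (4 + 68450 + 2*34*(-185))) = sqrt(-7888 + (4 + 68450 - 12580)) = sqrt(-7888 + 55874) = sqrt(47986)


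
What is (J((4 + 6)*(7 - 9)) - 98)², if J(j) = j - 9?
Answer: 16129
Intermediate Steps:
J(j) = -9 + j
(J((4 + 6)*(7 - 9)) - 98)² = ((-9 + (4 + 6)*(7 - 9)) - 98)² = ((-9 + 10*(-2)) - 98)² = ((-9 - 20) - 98)² = (-29 - 98)² = (-127)² = 16129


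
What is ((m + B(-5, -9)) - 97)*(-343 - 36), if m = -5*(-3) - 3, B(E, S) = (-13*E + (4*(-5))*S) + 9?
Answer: -64051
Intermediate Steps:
B(E, S) = 9 - 20*S - 13*E (B(E, S) = (-13*E - 20*S) + 9 = (-20*S - 13*E) + 9 = 9 - 20*S - 13*E)
m = 12 (m = 15 - 3 = 12)
((m + B(-5, -9)) - 97)*(-343 - 36) = ((12 + (9 - 20*(-9) - 13*(-5))) - 97)*(-343 - 36) = ((12 + (9 + 180 + 65)) - 97)*(-379) = ((12 + 254) - 97)*(-379) = (266 - 97)*(-379) = 169*(-379) = -64051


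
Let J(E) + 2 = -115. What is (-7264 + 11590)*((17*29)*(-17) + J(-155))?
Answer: -36762348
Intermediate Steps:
J(E) = -117 (J(E) = -2 - 115 = -117)
(-7264 + 11590)*((17*29)*(-17) + J(-155)) = (-7264 + 11590)*((17*29)*(-17) - 117) = 4326*(493*(-17) - 117) = 4326*(-8381 - 117) = 4326*(-8498) = -36762348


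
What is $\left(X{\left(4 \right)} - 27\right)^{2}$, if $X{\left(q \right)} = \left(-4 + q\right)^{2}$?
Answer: $729$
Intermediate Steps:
$\left(X{\left(4 \right)} - 27\right)^{2} = \left(\left(-4 + 4\right)^{2} - 27\right)^{2} = \left(0^{2} - 27\right)^{2} = \left(0 - 27\right)^{2} = \left(-27\right)^{2} = 729$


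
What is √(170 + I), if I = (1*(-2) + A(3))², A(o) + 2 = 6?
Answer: √174 ≈ 13.191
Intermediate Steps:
A(o) = 4 (A(o) = -2 + 6 = 4)
I = 4 (I = (1*(-2) + 4)² = (-2 + 4)² = 2² = 4)
√(170 + I) = √(170 + 4) = √174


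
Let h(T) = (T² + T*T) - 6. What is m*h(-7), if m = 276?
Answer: 25392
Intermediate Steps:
h(T) = -6 + 2*T² (h(T) = (T² + T²) - 6 = 2*T² - 6 = -6 + 2*T²)
m*h(-7) = 276*(-6 + 2*(-7)²) = 276*(-6 + 2*49) = 276*(-6 + 98) = 276*92 = 25392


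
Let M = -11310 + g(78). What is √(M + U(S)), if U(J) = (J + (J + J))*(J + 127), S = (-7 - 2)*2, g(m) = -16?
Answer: 2*I*√4303 ≈ 131.19*I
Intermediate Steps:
S = -18 (S = -9*2 = -18)
U(J) = 3*J*(127 + J) (U(J) = (J + 2*J)*(127 + J) = (3*J)*(127 + J) = 3*J*(127 + J))
M = -11326 (M = -11310 - 16 = -11326)
√(M + U(S)) = √(-11326 + 3*(-18)*(127 - 18)) = √(-11326 + 3*(-18)*109) = √(-11326 - 5886) = √(-17212) = 2*I*√4303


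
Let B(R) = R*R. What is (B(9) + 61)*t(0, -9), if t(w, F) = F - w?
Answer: -1278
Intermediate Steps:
B(R) = R²
(B(9) + 61)*t(0, -9) = (9² + 61)*(-9 - 1*0) = (81 + 61)*(-9 + 0) = 142*(-9) = -1278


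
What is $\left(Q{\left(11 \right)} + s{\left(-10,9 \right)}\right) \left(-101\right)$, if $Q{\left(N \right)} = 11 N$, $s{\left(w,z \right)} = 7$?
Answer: $-12928$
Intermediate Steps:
$\left(Q{\left(11 \right)} + s{\left(-10,9 \right)}\right) \left(-101\right) = \left(11 \cdot 11 + 7\right) \left(-101\right) = \left(121 + 7\right) \left(-101\right) = 128 \left(-101\right) = -12928$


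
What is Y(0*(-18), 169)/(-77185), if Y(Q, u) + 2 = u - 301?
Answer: 134/77185 ≈ 0.0017361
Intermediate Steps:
Y(Q, u) = -303 + u (Y(Q, u) = -2 + (u - 301) = -2 + (-301 + u) = -303 + u)
Y(0*(-18), 169)/(-77185) = (-303 + 169)/(-77185) = -134*(-1/77185) = 134/77185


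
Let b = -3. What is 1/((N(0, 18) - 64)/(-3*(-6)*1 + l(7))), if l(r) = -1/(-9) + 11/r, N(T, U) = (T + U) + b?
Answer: -1240/3087 ≈ -0.40168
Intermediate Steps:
N(T, U) = -3 + T + U (N(T, U) = (T + U) - 3 = -3 + T + U)
l(r) = ⅑ + 11/r (l(r) = -1*(-⅑) + 11/r = ⅑ + 11/r)
1/((N(0, 18) - 64)/(-3*(-6)*1 + l(7))) = 1/(((-3 + 0 + 18) - 64)/(-3*(-6)*1 + (⅑)*(99 + 7)/7)) = 1/((15 - 64)/(18*1 + (⅑)*(⅐)*106)) = 1/(-49/(18 + 106/63)) = 1/(-49/1240/63) = 1/(-49*63/1240) = 1/(-3087/1240) = -1240/3087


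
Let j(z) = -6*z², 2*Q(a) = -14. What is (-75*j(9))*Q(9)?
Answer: -255150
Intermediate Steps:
Q(a) = -7 (Q(a) = (½)*(-14) = -7)
(-75*j(9))*Q(9) = -(-450)*9²*(-7) = -(-450)*81*(-7) = -75*(-486)*(-7) = 36450*(-7) = -255150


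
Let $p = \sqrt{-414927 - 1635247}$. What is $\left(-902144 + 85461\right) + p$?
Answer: $-816683 + i \sqrt{2050174} \approx -8.1668 \cdot 10^{5} + 1431.8 i$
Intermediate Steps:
$p = i \sqrt{2050174}$ ($p = \sqrt{-2050174} = i \sqrt{2050174} \approx 1431.8 i$)
$\left(-902144 + 85461\right) + p = \left(-902144 + 85461\right) + i \sqrt{2050174} = -816683 + i \sqrt{2050174}$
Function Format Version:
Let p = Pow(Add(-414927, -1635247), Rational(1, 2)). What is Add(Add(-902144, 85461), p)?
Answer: Add(-816683, Mul(I, Pow(2050174, Rational(1, 2)))) ≈ Add(-8.1668e+5, Mul(1431.8, I))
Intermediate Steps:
p = Mul(I, Pow(2050174, Rational(1, 2))) (p = Pow(-2050174, Rational(1, 2)) = Mul(I, Pow(2050174, Rational(1, 2))) ≈ Mul(1431.8, I))
Add(Add(-902144, 85461), p) = Add(Add(-902144, 85461), Mul(I, Pow(2050174, Rational(1, 2)))) = Add(-816683, Mul(I, Pow(2050174, Rational(1, 2))))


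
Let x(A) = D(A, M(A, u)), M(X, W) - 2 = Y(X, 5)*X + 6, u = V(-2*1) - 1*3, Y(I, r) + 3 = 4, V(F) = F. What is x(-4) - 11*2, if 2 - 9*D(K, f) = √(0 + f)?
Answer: -22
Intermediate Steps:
Y(I, r) = 1 (Y(I, r) = -3 + 4 = 1)
u = -5 (u = -2*1 - 1*3 = -2 - 3 = -5)
M(X, W) = 8 + X (M(X, W) = 2 + (1*X + 6) = 2 + (X + 6) = 2 + (6 + X) = 8 + X)
D(K, f) = 2/9 - √f/9 (D(K, f) = 2/9 - √(0 + f)/9 = 2/9 - √f/9)
x(A) = 2/9 - √(8 + A)/9
x(-4) - 11*2 = (2/9 - √(8 - 4)/9) - 11*2 = (2/9 - √4/9) - 22 = (2/9 - ⅑*2) - 22 = (2/9 - 2/9) - 22 = 0 - 22 = -22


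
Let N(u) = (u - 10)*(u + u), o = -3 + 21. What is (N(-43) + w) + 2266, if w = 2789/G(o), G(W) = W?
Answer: 125621/18 ≈ 6978.9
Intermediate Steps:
o = 18
w = 2789/18 ≈ 154.94
N(u) = 2*u*(-10 + u) (N(u) = (-10 + u)*(2*u) = 2*u*(-10 + u))
(N(-43) + w) + 2266 = (2*(-43)*(-10 - 43) + 2789/18) + 2266 = (2*(-43)*(-53) + 2789/18) + 2266 = (4558 + 2789/18) + 2266 = 84833/18 + 2266 = 125621/18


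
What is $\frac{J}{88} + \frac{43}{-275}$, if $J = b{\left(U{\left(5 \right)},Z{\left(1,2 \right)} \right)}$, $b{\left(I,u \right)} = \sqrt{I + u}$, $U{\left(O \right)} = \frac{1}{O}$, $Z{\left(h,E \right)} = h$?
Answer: $- \frac{43}{275} + \frac{\sqrt{30}}{440} \approx -0.14392$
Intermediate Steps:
$J = \frac{\sqrt{30}}{5}$ ($J = \sqrt{\frac{1}{5} + 1} = \sqrt{\frac{6}{5}} = \frac{\sqrt{30}}{5} \approx 1.0954$)
$\frac{J}{88} + \frac{43}{-275} = \frac{\frac{1}{5} \sqrt{30}}{88} + \frac{43}{-275} = \frac{\sqrt{30}}{5} \cdot \frac{1}{88} + 43 \left(- \frac{1}{275}\right) = \frac{\sqrt{30}}{440} - \frac{43}{275} = - \frac{43}{275} + \frac{\sqrt{30}}{440}$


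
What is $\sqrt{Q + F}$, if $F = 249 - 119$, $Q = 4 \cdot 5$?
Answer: $5 \sqrt{6} \approx 12.247$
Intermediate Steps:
$Q = 20$
$F = 130$
$\sqrt{Q + F} = \sqrt{20 + 130} = \sqrt{150} = 5 \sqrt{6}$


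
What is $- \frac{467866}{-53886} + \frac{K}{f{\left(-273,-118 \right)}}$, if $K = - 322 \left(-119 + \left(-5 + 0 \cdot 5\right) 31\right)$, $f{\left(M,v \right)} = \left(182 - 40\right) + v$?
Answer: $\frac{9455323}{2566} \approx 3684.8$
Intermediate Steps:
$f{\left(M,v \right)} = 142 + v$
$K = 88228$ ($K = - 322 \left(-119 + \left(-5 + 0\right) 31\right) = - 322 \left(-119 - 155\right) = \left(-322\right) \left(-274\right) = 88228$)
$- \frac{467866}{-53886} + \frac{K}{f{\left(-273,-118 \right)}} = - \frac{467866}{-53886} + \frac{88228}{142 - 118} = \left(-467866\right) \left(- \frac{1}{53886}\right) + \frac{88228}{24} = \frac{33419}{3849} + 88228 \cdot \frac{1}{24} = \frac{33419}{3849} + \frac{22057}{6} = \frac{9455323}{2566}$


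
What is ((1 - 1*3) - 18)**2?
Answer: 400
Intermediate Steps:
((1 - 1*3) - 18)**2 = ((1 - 3) - 18)**2 = (-2 - 18)**2 = (-20)**2 = 400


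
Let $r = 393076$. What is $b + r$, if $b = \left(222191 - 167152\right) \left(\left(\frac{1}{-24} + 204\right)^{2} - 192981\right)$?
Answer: $- \frac{4798955938433}{576} \approx -8.3315 \cdot 10^{9}$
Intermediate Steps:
$b = - \frac{4799182350209}{576}$ ($b = 55039 \left(\left(- \frac{1}{24} + 204\right)^{2} - 192981\right) = 55039 \left(\left(\frac{4895}{24}\right)^{2} - 192981\right) = 55039 \left(\frac{23961025}{576} - 192981\right) = 55039 \left(- \frac{87196031}{576}\right) = - \frac{4799182350209}{576} \approx -8.3319 \cdot 10^{9}$)
$b + r = - \frac{4799182350209}{576} + 393076 = - \frac{4798955938433}{576}$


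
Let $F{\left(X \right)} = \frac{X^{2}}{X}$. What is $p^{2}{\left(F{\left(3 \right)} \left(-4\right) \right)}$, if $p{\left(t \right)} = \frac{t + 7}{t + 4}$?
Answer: $\frac{25}{64} \approx 0.39063$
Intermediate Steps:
$F{\left(X \right)} = X$
$p{\left(t \right)} = \frac{7 + t}{4 + t}$
$p^{2}{\left(F{\left(3 \right)} \left(-4\right) \right)} = \left(\frac{7 + 3 \left(-4\right)}{4 + 3 \left(-4\right)}\right)^{2} = \left(\frac{7 - 12}{4 - 12}\right)^{2} = \left(\frac{1}{-8} \left(-5\right)\right)^{2} = \left(\left(- \frac{1}{8}\right) \left(-5\right)\right)^{2} = \left(\frac{5}{8}\right)^{2} = \frac{25}{64}$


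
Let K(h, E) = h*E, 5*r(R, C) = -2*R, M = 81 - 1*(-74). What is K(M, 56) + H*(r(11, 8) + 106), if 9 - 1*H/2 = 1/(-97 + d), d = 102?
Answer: 261704/25 ≈ 10468.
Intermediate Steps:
M = 155 (M = 81 + 74 = 155)
r(R, C) = -2*R/5 (r(R, C) = (-2*R)/5 = -2*R/5)
H = 88/5 (H = 18 - 2/(-97 + 102) = 18 - 2/5 = 88/5 ≈ 17.600)
K(h, E) = E*h
K(M, 56) + H*(r(11, 8) + 106) = 56*155 + 88*(-2/5*11 + 106)/5 = 8680 + 88*(-22/5 + 106)/5 = 8680 + (88/5)*(508/5) = 8680 + 44704/25 = 261704/25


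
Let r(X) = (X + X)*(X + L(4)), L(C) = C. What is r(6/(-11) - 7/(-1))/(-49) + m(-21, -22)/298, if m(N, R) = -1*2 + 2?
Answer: -16330/5929 ≈ -2.7543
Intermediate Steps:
r(X) = 2*X*(4 + X) (r(X) = (X + X)*(X + 4) = (2*X)*(4 + X) = 2*X*(4 + X))
m(N, R) = 0 (m(N, R) = -2 + 2 = 0)
r(6/(-11) - 7/(-1))/(-49) + m(-21, -22)/298 = (2*(6/(-11) - 7/(-1))*(4 + (6/(-11) - 7/(-1))))/(-49) + 0/298 = (2*(6*(-1/11) - 7*(-1))*(4 + (6*(-1/11) - 7*(-1))))*(-1/49) + 0*(1/298) = (2*(-6/11 + 7)*(4 + (-6/11 + 7)))*(-1/49) + 0 = (2*(71/11)*(4 + 71/11))*(-1/49) + 0 = (2*(71/11)*(115/11))*(-1/49) + 0 = (16330/121)*(-1/49) + 0 = -16330/5929 + 0 = -16330/5929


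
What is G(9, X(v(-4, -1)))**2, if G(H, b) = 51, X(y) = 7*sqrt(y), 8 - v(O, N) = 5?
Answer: 2601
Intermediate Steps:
v(O, N) = 3 (v(O, N) = 8 - 1*5 = 8 - 5 = 3)
G(9, X(v(-4, -1)))**2 = 51**2 = 2601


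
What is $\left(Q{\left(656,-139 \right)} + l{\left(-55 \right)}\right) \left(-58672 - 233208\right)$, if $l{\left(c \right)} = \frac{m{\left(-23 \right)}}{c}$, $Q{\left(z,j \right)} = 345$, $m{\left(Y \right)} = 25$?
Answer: $- \frac{1106225200}{11} \approx -1.0057 \cdot 10^{8}$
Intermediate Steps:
$l{\left(c \right)} = \frac{25}{c}$
$\left(Q{\left(656,-139 \right)} + l{\left(-55 \right)}\right) \left(-58672 - 233208\right) = \left(345 + \frac{25}{-55}\right) \left(-58672 - 233208\right) = \left(345 + 25 \left(- \frac{1}{55}\right)\right) \left(-291880\right) = \left(345 - \frac{5}{11}\right) \left(-291880\right) = \frac{3790}{11} \left(-291880\right) = - \frac{1106225200}{11}$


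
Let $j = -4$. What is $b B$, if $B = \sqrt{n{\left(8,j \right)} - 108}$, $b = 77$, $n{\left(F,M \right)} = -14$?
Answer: $77 i \sqrt{122} \approx 850.49 i$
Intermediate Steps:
$B = i \sqrt{122}$ ($B = \sqrt{-14 - 108} = \sqrt{-122} = i \sqrt{122} \approx 11.045 i$)
$b B = 77 i \sqrt{122}$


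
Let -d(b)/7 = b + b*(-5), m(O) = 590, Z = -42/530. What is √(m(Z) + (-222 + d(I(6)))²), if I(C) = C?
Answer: √3506 ≈ 59.211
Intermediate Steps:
Z = -21/265 (Z = -42*1/530 = -21/265 ≈ -0.079245)
d(b) = 28*b (d(b) = -7*(b + b*(-5)) = -7*(b - 5*b) = -(-28)*b = 28*b)
√(m(Z) + (-222 + d(I(6)))²) = √(590 + (-222 + 28*6)²) = √(590 + (-222 + 168)²) = √(590 + (-54)²) = √(590 + 2916) = √3506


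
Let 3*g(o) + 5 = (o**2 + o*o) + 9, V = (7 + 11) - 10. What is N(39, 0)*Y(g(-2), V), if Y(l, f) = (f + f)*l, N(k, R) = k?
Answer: 2496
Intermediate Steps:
V = 8 (V = 18 - 10 = 8)
g(o) = 4/3 + 2*o**2/3 (g(o) = -5/3 + ((o**2 + o*o) + 9)/3 = -5/3 + ((o**2 + o**2) + 9)/3 = -5/3 + (2*o**2 + 9)/3 = -5/3 + (9 + 2*o**2)/3 = -5/3 + (3 + 2*o**2/3) = 4/3 + 2*o**2/3)
Y(l, f) = 2*f*l (Y(l, f) = (2*f)*l = 2*f*l)
N(39, 0)*Y(g(-2), V) = 39*(2*8*(4/3 + (2/3)*(-2)**2)) = 39*(2*8*(4/3 + (2/3)*4)) = 39*(2*8*(4/3 + 8/3)) = 39*(2*8*4) = 39*64 = 2496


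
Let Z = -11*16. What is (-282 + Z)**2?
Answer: 209764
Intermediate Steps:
Z = -176
(-282 + Z)**2 = (-282 - 176)**2 = (-458)**2 = 209764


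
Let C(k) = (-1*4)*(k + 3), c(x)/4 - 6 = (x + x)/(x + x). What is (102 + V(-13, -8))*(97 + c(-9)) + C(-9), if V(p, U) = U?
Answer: 11774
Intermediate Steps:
c(x) = 28 (c(x) = 24 + 4*((x + x)/(x + x)) = 24 + 4*((2*x)/((2*x))) = 24 + 4*((2*x)*(1/(2*x))) = 24 + 4*1 = 24 + 4 = 28)
C(k) = -12 - 4*k (C(k) = -4*(3 + k) = -12 - 4*k)
(102 + V(-13, -8))*(97 + c(-9)) + C(-9) = (102 - 8)*(97 + 28) + (-12 - 4*(-9)) = 94*125 + (-12 + 36) = 11750 + 24 = 11774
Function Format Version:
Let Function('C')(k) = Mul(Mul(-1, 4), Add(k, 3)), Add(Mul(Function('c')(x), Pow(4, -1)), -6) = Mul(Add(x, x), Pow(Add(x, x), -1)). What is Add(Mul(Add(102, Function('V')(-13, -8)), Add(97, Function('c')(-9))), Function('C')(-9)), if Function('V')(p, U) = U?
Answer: 11774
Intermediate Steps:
Function('c')(x) = 28 (Function('c')(x) = Add(24, Mul(4, Mul(Add(x, x), Pow(Add(x, x), -1)))) = Add(24, Mul(4, Mul(Mul(2, x), Pow(Mul(2, x), -1)))) = Add(24, Mul(4, Mul(Mul(2, x), Mul(Rational(1, 2), Pow(x, -1))))) = Add(24, Mul(4, 1)) = Add(24, 4) = 28)
Function('C')(k) = Add(-12, Mul(-4, k)) (Function('C')(k) = Mul(-4, Add(3, k)) = Add(-12, Mul(-4, k)))
Add(Mul(Add(102, Function('V')(-13, -8)), Add(97, Function('c')(-9))), Function('C')(-9)) = Add(Mul(Add(102, -8), Add(97, 28)), Add(-12, Mul(-4, -9))) = Add(Mul(94, 125), Add(-12, 36)) = Add(11750, 24) = 11774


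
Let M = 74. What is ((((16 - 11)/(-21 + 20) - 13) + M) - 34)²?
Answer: 484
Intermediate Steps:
((((16 - 11)/(-21 + 20) - 13) + M) - 34)² = ((((16 - 11)/(-21 + 20) - 13) + 74) - 34)² = (((5/(-1) - 13) + 74) - 34)² = (((5*(-1) - 13) + 74) - 34)² = (((-5 - 13) + 74) - 34)² = ((-18 + 74) - 34)² = (56 - 34)² = 22² = 484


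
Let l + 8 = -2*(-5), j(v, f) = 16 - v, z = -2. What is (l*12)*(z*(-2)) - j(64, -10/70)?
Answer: 144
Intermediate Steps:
l = 2 (l = -8 - 2*(-5) = -8 + 10 = 2)
(l*12)*(z*(-2)) - j(64, -10/70) = (2*12)*(-2*(-2)) - (16 - 1*64) = 24*4 - (16 - 64) = 96 - 1*(-48) = 96 + 48 = 144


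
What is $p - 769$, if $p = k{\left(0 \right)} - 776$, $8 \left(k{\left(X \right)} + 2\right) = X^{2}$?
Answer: $-1547$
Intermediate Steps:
$k{\left(X \right)} = -2 + \frac{X^{2}}{8}$
$p = -778$ ($p = \left(-2 + \frac{0^{2}}{8}\right) - 776 = \left(-2 + \frac{1}{8} \cdot 0\right) - 776 = \left(-2 + 0\right) - 776 = -2 - 776 = -778$)
$p - 769 = -778 - 769 = -1547$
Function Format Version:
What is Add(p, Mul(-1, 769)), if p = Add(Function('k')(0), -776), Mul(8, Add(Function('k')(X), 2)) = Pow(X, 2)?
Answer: -1547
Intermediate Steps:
Function('k')(X) = Add(-2, Mul(Rational(1, 8), Pow(X, 2)))
p = -778 (p = Add(Add(-2, Mul(Rational(1, 8), Pow(0, 2))), -776) = Add(Add(-2, Mul(Rational(1, 8), 0)), -776) = Add(Add(-2, 0), -776) = Add(-2, -776) = -778)
Add(p, Mul(-1, 769)) = Add(-778, Mul(-1, 769)) = Add(-778, -769) = -1547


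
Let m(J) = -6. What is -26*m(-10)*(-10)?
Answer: -1560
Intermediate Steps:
-26*m(-10)*(-10) = -26*(-6)*(-10) = 156*(-10) = -1560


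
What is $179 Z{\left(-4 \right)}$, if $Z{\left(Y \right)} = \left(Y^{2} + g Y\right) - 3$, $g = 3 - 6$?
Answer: $4475$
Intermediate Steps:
$g = -3$
$Z{\left(Y \right)} = -3 + Y^{2} - 3 Y$ ($Z{\left(Y \right)} = \left(Y^{2} - 3 Y\right) - 3 = -3 + Y^{2} - 3 Y$)
$179 Z{\left(-4 \right)} = 179 \left(-3 + \left(-4\right)^{2} - -12\right) = 179 \left(-3 + 16 + 12\right) = 179 \cdot 25 = 4475$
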